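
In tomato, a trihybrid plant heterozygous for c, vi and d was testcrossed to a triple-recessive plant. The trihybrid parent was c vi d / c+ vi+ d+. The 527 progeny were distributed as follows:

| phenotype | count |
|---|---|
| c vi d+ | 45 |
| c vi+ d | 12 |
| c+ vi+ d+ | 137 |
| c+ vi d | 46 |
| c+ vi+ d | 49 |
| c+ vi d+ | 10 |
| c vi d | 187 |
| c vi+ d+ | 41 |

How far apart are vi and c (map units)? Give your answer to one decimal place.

20.7 map units

The two rarest classes, c vi+ d and c+ vi d+, are the double crossovers. Comparing them with the parentals, only the vi allele has switched, so vi is the middle locus and the order is c – vi – d.
Crossovers in the c–vi interval produce the single-crossover classes c+ vi d and c vi+ d+ (46 + 41 = 87) plus the double crossovers (22).
RF(c–vi) = (87 + 22) / 527 = 109/527 = 0.2068 → 20.7 map units.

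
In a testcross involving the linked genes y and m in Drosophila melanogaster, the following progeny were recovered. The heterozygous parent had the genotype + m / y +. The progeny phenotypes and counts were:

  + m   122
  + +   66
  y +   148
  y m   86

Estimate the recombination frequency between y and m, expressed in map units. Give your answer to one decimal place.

The recombinant classes are + + and y m: 66 + 86 = 152.
Recombination frequency = 152/422 = 0.3602 ≈ 36.0%, i.e. 36.0 map units.

36.0 map units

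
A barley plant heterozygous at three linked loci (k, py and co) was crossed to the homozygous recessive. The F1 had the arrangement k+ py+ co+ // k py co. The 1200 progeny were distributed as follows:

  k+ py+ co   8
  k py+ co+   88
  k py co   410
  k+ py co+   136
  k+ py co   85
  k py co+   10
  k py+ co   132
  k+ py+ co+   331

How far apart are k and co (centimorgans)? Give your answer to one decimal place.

The two rarest classes, k+ py+ co and k py co+, are the double crossovers. Comparing them with the parentals, only the co allele has switched, so co is the middle locus and the order is py – co – k.
Crossovers in the co–k interval produce the single-crossover classes k py+ co+ and k+ py co (88 + 85 = 173) plus the double crossovers (18).
RF(co–k) = (173 + 18) / 1200 = 191/1200 = 0.1592 → 15.9 centimorgans.

15.9 centimorgans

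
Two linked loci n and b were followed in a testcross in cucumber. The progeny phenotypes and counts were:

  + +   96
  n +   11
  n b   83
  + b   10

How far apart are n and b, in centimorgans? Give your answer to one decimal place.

10.5 centimorgans

The two most frequent classes, + + (96) and n b (83), are the parental types, so the F1 was + + / n b.
The recombinant classes are + b and n +: 10 + 11 = 21.
Recombination frequency = 21/200 = 0.1050 ≈ 10.5%, i.e. 10.5 centimorgans.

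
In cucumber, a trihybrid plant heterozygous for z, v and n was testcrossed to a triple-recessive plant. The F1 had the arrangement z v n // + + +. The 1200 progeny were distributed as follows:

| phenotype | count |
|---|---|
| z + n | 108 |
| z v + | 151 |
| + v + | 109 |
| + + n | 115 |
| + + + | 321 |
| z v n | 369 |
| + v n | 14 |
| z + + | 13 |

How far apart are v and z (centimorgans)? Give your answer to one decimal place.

20.3 centimorgans

The two rarest classes, + v n and z + +, are the double crossovers. Comparing them with the parentals, only the z allele has switched, so z is the middle locus and the order is v – z – n.
Crossovers in the v–z interval produce the single-crossover classes z + n and + v + (108 + 109 = 217) plus the double crossovers (27).
RF(v–z) = (217 + 27) / 1200 = 244/1200 = 0.2033 → 20.3 centimorgans.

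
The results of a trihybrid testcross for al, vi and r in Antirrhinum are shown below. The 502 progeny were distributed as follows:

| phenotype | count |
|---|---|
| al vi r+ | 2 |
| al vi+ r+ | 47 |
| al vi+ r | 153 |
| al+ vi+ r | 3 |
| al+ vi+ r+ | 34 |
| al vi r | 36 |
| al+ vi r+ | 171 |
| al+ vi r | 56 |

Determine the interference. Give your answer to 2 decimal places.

The two most frequent reciprocal classes, al vi+ r and al+ vi r+, are the parental types, so the F1 was al vi+ r / al+ vi r+.
The two rarest classes, al+ vi+ r and al vi r+, are the double crossovers. Comparing them with the parentals, only the al allele has switched, so al is the middle locus and the order is vi – al – r.
vi–al: (70 + 5)/502 = 0.1494; al–r: (103 + 5)/502 = 0.2151.
Expected DCO frequency = 0.1494 × 0.2151 ≈ 0.03214; observed = 5/502 ≈ 0.00996.
Coefficient of coincidence = 0.00996/0.03214 ≈ 0.31; interference = 1 − 0.31 = 0.69.

0.69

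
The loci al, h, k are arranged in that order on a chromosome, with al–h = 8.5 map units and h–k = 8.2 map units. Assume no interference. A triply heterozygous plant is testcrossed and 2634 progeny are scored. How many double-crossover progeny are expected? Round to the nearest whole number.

18

Map distances give recombination frequencies of 0.085 and 0.082 for the two intervals.
With no interference, expected double-crossover frequency = 0.085 × 0.082 = 0.00697.
Expected number = 0.00697 × 2634 = 18.36 ≈ 18.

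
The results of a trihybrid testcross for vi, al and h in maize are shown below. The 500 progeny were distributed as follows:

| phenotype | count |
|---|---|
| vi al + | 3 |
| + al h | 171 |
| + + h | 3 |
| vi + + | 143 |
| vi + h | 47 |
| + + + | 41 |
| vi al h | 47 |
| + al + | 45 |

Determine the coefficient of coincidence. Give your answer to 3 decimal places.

0.326

The two most frequent reciprocal classes, vi + + and + al h, are the parental types, so the F1 was vi + + / + al h.
The two rarest classes, vi al + and + + h, are the double crossovers. Comparing them with the parentals, only the al allele has switched, so al is the middle locus and the order is h – al – vi.
h–al: (92 + 6)/500 = 0.1960; al–vi: (88 + 6)/500 = 0.1880.
Expected DCO frequency = 0.1960 × 0.1880 ≈ 0.03685; observed = 6/500 ≈ 0.01200.
Coefficient of coincidence = 0.01200/0.03685 ≈ 0.326.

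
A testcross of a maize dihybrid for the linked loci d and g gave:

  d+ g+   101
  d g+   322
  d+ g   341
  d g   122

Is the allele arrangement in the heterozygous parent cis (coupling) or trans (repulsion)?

The two most frequent classes are d+ g (341) and d g+ (322); these are the parental (non-recombinant) types.
So the F1 carried d+ g on one chromosome and d g+ on the other — the recessive alleles are on opposite chromosomes (trans / repulsion).

trans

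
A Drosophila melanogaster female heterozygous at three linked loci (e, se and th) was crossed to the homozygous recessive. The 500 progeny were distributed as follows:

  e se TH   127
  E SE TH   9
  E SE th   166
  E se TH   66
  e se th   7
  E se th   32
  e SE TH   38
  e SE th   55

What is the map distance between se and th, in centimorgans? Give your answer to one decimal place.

The two most frequent reciprocal classes, e se TH and E SE th, are the parental types, so the F1 was e se TH / E SE th.
The two rarest classes, e se th and E SE TH, are the double crossovers. Comparing them with the parentals, only the th allele has switched, so th is the middle locus and the order is se – th – e.
Crossovers in the se–th interval produce the single-crossover classes e SE TH and E se th (38 + 32 = 70) plus the double crossovers (16).
RF(se–th) = (70 + 16) / 500 = 86/500 = 0.1720 → 17.2 centimorgans.

17.2 centimorgans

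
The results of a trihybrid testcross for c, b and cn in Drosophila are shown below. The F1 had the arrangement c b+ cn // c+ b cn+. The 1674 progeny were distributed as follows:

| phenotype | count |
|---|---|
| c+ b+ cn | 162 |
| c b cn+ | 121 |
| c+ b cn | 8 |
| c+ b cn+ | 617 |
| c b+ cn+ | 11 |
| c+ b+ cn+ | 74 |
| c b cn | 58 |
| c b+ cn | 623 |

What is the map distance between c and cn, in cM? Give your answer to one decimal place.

18.0 cM

The two rarest classes, c b+ cn+ and c+ b cn, are the double crossovers. Comparing them with the parentals, only the cn allele has switched, so cn is the middle locus and the order is c – cn – b.
Crossovers in the c–cn interval produce the single-crossover classes c+ b+ cn and c b cn+ (162 + 121 = 283) plus the double crossovers (19).
RF(c–cn) = (283 + 19) / 1674 = 302/1674 = 0.1804 → 18.0 cM.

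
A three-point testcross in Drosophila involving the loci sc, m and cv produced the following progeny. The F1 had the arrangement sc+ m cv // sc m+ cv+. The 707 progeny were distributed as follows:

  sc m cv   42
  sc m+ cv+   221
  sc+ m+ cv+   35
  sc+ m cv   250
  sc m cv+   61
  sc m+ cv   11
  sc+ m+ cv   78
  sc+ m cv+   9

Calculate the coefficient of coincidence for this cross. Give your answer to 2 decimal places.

0.92

The two rarest classes, sc+ m cv+ and sc m+ cv, are the double crossovers. Comparing them with the parentals, only the cv allele has switched, so cv is the middle locus and the order is m – cv – sc.
m–cv: (139 + 20)/707 = 0.2249; cv–sc: (77 + 20)/707 = 0.1372.
Expected DCO frequency = 0.2249 × 0.1372 ≈ 0.03086; observed = 20/707 ≈ 0.02829.
Coefficient of coincidence = 0.02829/0.03086 ≈ 0.92.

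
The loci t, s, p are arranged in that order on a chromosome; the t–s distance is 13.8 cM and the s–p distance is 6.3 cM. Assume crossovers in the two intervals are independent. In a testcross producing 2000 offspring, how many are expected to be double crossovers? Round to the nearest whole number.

Map distances give recombination frequencies of 0.138 and 0.063 for the two intervals.
With no interference, expected double-crossover frequency = 0.138 × 0.063 = 0.00869.
Expected number = 0.00869 × 2000 = 17.39 ≈ 17.

17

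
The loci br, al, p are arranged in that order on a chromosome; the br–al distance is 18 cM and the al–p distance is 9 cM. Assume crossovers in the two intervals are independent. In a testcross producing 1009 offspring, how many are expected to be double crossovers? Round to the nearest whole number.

Map distances give recombination frequencies of 0.180 and 0.090 for the two intervals.
With no interference, expected double-crossover frequency = 0.180 × 0.090 = 0.01620.
Expected number = 0.01620 × 1009 = 16.35 ≈ 16.

16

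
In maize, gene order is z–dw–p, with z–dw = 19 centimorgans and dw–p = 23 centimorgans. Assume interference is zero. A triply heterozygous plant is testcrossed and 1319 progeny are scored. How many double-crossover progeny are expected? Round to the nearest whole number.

58

Map distances give recombination frequencies of 0.190 and 0.230 for the two intervals.
With no interference, expected double-crossover frequency = 0.190 × 0.230 = 0.04370.
Expected number = 0.04370 × 1319 = 57.64 ≈ 58.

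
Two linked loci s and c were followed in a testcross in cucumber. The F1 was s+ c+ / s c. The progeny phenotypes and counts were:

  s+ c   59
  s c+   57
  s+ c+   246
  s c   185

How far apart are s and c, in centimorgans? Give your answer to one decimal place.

The recombinant classes are s+ c and s c+: 59 + 57 = 116.
Recombination frequency = 116/547 = 0.2121 ≈ 21.2%, i.e. 21.2 centimorgans.

21.2 centimorgans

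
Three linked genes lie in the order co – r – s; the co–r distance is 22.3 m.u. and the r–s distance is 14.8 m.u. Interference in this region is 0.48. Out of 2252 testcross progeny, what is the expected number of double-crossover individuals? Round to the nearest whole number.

39

Map distances give recombination frequencies of 0.223 and 0.148 for the two intervals.
With interference 0.48 (so coincidence = 0.52), expected double-crossover frequency = 0.223 × 0.148 × 0.52 = 0.01716.
Expected number = 0.01716 × 2252 = 38.65 ≈ 39.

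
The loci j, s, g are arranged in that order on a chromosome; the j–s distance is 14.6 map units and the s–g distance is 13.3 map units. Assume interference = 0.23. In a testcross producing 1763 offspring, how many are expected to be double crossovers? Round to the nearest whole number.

26

Map distances give recombination frequencies of 0.146 and 0.133 for the two intervals.
With interference 0.23 (so coincidence = 0.77), expected double-crossover frequency = 0.146 × 0.133 × 0.77 = 0.01495.
Expected number = 0.01495 × 1763 = 26.36 ≈ 26.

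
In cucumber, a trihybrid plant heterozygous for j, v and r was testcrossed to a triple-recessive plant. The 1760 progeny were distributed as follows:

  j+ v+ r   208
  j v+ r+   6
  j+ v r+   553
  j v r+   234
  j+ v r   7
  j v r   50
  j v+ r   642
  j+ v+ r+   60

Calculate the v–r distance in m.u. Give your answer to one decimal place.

The two most frequent reciprocal classes, j+ v r+ and j v+ r, are the parental types, so the F1 was j+ v r+ / j v+ r.
The two rarest classes, j+ v r and j v+ r+, are the double crossovers. Comparing them with the parentals, only the r allele has switched, so r is the middle locus and the order is v – r – j.
Crossovers in the v–r interval produce the single-crossover classes j+ v+ r+ and j v r (60 + 50 = 110) plus the double crossovers (13).
RF(v–r) = (110 + 13) / 1760 = 123/1760 = 0.0699 → 7.0 m.u.

7.0 m.u.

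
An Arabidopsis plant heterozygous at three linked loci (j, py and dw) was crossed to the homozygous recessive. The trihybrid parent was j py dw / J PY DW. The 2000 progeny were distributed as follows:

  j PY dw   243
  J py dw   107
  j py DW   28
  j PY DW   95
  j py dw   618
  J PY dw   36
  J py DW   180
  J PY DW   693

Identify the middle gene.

The two rarest classes, j py DW and J PY dw, are the double crossovers. Comparing them with the parentals, only the dw allele has switched, so dw is the middle locus and the order is j – dw – py.

dw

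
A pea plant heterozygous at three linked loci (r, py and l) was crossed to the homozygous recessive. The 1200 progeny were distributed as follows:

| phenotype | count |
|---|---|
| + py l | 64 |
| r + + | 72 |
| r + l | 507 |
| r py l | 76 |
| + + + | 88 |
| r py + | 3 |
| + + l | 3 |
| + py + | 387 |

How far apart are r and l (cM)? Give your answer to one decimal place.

The two most frequent reciprocal classes, r + l and + py +, are the parental types, so the F1 was r + l / + py +.
The two rarest classes, + + l and r py +, are the double crossovers. Comparing them with the parentals, only the r allele has switched, so r is the middle locus and the order is py – r – l.
Crossovers in the r–l interval produce the single-crossover classes r + + and + py l (72 + 64 = 136) plus the double crossovers (6).
RF(r–l) = (136 + 6) / 1200 = 142/1200 = 0.1183 → 11.8 cM.

11.8 cM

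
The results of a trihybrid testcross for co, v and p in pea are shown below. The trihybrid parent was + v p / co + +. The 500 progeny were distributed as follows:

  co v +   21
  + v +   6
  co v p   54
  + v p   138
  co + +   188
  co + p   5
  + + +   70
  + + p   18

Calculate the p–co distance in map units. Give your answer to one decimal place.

27.0 map units

The two rarest classes, + v + and co + p, are the double crossovers. Comparing them with the parentals, only the p allele has switched, so p is the middle locus and the order is co – p – v.
Crossovers in the co–p interval produce the single-crossover classes co v p and + + + (54 + 70 = 124) plus the double crossovers (11).
RF(co–p) = (124 + 11) / 500 = 135/500 = 0.2700 → 27.0 map units.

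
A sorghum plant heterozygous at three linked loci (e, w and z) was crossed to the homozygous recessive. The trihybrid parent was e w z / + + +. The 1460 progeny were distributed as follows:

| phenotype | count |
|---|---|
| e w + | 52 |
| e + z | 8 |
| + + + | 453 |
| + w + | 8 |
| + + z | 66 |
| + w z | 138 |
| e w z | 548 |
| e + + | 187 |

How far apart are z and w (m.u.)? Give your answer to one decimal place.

9.2 m.u.

The two rarest classes, e + z and + w +, are the double crossovers. Comparing them with the parentals, only the w allele has switched, so w is the middle locus and the order is e – w – z.
Crossovers in the w–z interval produce the single-crossover classes e w + and + + z (52 + 66 = 118) plus the double crossovers (16).
RF(w–z) = (118 + 16) / 1460 = 134/1460 = 0.0918 → 9.2 m.u.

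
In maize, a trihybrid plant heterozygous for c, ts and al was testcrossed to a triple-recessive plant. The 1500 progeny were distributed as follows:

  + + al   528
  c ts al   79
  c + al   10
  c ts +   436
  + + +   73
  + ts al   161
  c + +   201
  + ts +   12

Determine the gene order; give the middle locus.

The two most frequent reciprocal classes, + + al and c ts +, are the parental types, so the F1 was + + al / c ts +.
The two rarest classes, c + al and + ts +, are the double crossovers. Comparing them with the parentals, only the c allele has switched, so c is the middle locus and the order is ts – c – al.

c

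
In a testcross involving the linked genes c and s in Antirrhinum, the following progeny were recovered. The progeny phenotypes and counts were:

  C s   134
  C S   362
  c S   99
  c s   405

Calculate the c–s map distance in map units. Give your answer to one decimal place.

23.3 map units

The two most frequent classes, C S (362) and c s (405), are the parental types, so the F1 was C S / c s.
The recombinant classes are C s and c S: 134 + 99 = 233.
Recombination frequency = 233/1000 = 0.2330 ≈ 23.3%, i.e. 23.3 map units.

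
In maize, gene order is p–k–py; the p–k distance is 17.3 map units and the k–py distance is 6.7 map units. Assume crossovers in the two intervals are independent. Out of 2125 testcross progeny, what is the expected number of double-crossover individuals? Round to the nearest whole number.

25

Map distances give recombination frequencies of 0.173 and 0.067 for the two intervals.
With no interference, expected double-crossover frequency = 0.173 × 0.067 = 0.01159.
Expected number = 0.01159 × 2125 = 24.63 ≈ 25.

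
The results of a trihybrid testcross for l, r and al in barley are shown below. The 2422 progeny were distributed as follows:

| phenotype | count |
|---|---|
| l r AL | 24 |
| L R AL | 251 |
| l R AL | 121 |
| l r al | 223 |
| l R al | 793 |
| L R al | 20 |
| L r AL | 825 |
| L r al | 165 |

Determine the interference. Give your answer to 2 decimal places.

The two most frequent reciprocal classes, l R al and L r AL, are the parental types, so the F1 was l R al / L r AL.
The two rarest classes, L R al and l r AL, are the double crossovers. Comparing them with the parentals, only the l allele has switched, so l is the middle locus and the order is r – l – al.
r–l: (474 + 44)/2422 = 0.2139; l–al: (286 + 44)/2422 = 0.1363.
Expected DCO frequency = 0.2139 × 0.1363 ≈ 0.02915; observed = 44/2422 ≈ 0.01817.
Coefficient of coincidence = 0.01817/0.02915 ≈ 0.62; interference = 1 − 0.62 = 0.38.

0.38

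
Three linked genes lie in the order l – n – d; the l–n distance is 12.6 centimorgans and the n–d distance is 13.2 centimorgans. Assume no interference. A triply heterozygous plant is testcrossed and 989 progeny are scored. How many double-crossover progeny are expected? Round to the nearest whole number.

16

Map distances give recombination frequencies of 0.126 and 0.132 for the two intervals.
With no interference, expected double-crossover frequency = 0.126 × 0.132 = 0.01663.
Expected number = 0.01663 × 989 = 16.45 ≈ 16.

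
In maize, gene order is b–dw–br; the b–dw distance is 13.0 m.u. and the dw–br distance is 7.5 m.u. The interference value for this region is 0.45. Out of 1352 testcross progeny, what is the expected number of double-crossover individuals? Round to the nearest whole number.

Map distances give recombination frequencies of 0.130 and 0.075 for the two intervals.
With interference 0.45 (so coincidence = 0.55), expected double-crossover frequency = 0.130 × 0.075 × 0.55 = 0.00536.
Expected number = 0.00536 × 1352 = 7.25 ≈ 7.

7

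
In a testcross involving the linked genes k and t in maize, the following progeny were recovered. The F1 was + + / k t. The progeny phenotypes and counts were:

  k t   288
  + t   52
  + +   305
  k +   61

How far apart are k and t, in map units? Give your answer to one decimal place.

16.0 map units

The recombinant classes are + t and k +: 52 + 61 = 113.
Recombination frequency = 113/706 = 0.1601 ≈ 16.0%, i.e. 16.0 map units.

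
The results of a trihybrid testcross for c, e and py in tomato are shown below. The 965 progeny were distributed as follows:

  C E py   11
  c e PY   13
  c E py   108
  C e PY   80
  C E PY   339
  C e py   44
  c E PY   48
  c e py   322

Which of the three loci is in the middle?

The two most frequent reciprocal classes, c e py and C E PY, are the parental types, so the F1 was c e py / C E PY.
The two rarest classes, c e PY and C E py, are the double crossovers. Comparing them with the parentals, only the py allele has switched, so py is the middle locus and the order is c – py – e.

py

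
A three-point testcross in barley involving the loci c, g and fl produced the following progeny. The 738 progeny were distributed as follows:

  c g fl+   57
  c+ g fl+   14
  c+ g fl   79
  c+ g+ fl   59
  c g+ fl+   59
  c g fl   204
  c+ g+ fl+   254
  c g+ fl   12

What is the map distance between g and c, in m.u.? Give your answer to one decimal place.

22.2 m.u.

The two most frequent reciprocal classes, c g fl and c+ g+ fl+, are the parental types, so the F1 was c g fl / c+ g+ fl+.
The two rarest classes, c g+ fl and c+ g fl+, are the double crossovers. Comparing them with the parentals, only the g allele has switched, so g is the middle locus and the order is c – g – fl.
Crossovers in the c–g interval produce the single-crossover classes c+ g fl and c g+ fl+ (79 + 59 = 138) plus the double crossovers (26).
RF(c–g) = (138 + 26) / 738 = 164/738 = 0.2222 → 22.2 m.u.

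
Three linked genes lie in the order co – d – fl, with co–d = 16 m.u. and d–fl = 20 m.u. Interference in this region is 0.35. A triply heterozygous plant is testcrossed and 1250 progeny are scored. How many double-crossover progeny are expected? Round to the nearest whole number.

Map distances give recombination frequencies of 0.160 and 0.200 for the two intervals.
With interference 0.35 (so coincidence = 0.65), expected double-crossover frequency = 0.160 × 0.200 × 0.65 = 0.02080.
Expected number = 0.02080 × 1250 = 26.00 ≈ 26.

26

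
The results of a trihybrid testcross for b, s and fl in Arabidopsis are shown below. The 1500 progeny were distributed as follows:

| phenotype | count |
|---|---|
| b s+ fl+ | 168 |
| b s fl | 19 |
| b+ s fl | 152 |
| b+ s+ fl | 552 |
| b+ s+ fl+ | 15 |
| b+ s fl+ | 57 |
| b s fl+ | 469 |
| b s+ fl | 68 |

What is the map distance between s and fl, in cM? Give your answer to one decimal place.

The two most frequent reciprocal classes, b s fl+ and b+ s+ fl, are the parental types, so the F1 was b s fl+ / b+ s+ fl.
The two rarest classes, b s fl and b+ s+ fl+, are the double crossovers. Comparing them with the parentals, only the fl allele has switched, so fl is the middle locus and the order is b – fl – s.
Crossovers in the fl–s interval produce the single-crossover classes b s+ fl+ and b+ s fl (168 + 152 = 320) plus the double crossovers (34).
RF(fl–s) = (320 + 34) / 1500 = 354/1500 = 0.2360 → 23.6 cM.

23.6 cM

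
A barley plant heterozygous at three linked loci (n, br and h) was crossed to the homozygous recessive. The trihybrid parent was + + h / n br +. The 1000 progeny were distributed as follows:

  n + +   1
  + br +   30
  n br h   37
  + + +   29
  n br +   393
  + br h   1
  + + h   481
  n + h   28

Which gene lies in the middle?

br

The two rarest classes, + br h and n + +, are the double crossovers. Comparing them with the parentals, only the br allele has switched, so br is the middle locus and the order is h – br – n.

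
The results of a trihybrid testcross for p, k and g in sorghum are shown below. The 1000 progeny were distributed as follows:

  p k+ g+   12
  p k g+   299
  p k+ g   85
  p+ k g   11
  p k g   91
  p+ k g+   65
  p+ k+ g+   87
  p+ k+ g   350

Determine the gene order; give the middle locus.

k

The two most frequent reciprocal classes, p+ k+ g and p k g+, are the parental types, so the F1 was p+ k+ g / p k g+.
The two rarest classes, p+ k g and p k+ g+, are the double crossovers. Comparing them with the parentals, only the k allele has switched, so k is the middle locus and the order is p – k – g.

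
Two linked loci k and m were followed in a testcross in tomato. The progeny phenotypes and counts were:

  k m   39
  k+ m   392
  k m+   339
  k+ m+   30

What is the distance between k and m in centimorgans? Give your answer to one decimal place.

The two most frequent classes, k+ m (392) and k m+ (339), are the parental types, so the F1 was k+ m / k m+.
The recombinant classes are k+ m+ and k m: 30 + 39 = 69.
Recombination frequency = 69/800 = 0.0862 ≈ 8.6%, i.e. 8.6 centimorgans.

8.6 centimorgans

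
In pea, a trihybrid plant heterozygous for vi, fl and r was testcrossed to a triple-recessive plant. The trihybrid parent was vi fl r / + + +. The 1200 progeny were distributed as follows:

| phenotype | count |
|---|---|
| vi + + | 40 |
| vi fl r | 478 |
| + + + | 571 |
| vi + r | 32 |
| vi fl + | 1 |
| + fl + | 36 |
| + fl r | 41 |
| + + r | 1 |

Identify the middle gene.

The two rarest classes, vi fl + and + + r, are the double crossovers. Comparing them with the parentals, only the r allele has switched, so r is the middle locus and the order is vi – r – fl.

r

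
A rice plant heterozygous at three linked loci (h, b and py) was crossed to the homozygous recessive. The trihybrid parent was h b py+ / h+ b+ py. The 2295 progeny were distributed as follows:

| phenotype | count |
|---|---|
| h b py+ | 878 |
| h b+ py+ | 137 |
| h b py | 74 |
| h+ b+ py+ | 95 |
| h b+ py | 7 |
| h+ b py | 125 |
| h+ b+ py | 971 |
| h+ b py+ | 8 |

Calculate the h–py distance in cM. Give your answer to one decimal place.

8.0 cM

The two rarest classes, h+ b py+ and h b+ py, are the double crossovers. Comparing them with the parentals, only the h allele has switched, so h is the middle locus and the order is py – h – b.
Crossovers in the py–h interval produce the single-crossover classes h b py and h+ b+ py+ (74 + 95 = 169) plus the double crossovers (15).
RF(py–h) = (169 + 15) / 2295 = 184/2295 = 0.0802 → 8.0 cM.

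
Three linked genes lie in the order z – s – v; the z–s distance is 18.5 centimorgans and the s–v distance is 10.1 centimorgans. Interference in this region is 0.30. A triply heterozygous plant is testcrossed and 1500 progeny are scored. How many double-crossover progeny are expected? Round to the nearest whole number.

20

Map distances give recombination frequencies of 0.185 and 0.101 for the two intervals.
With interference 0.30 (so coincidence = 0.70), expected double-crossover frequency = 0.185 × 0.101 × 0.70 = 0.01308.
Expected number = 0.01308 × 1500 = 19.62 ≈ 20.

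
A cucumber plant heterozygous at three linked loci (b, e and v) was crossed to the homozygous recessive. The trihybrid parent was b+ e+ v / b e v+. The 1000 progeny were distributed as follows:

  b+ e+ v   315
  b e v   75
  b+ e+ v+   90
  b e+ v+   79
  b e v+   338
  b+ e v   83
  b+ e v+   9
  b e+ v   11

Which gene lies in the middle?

The two rarest classes, b e+ v and b+ e v+, are the double crossovers. Comparing them with the parentals, only the b allele has switched, so b is the middle locus and the order is v – b – e.

b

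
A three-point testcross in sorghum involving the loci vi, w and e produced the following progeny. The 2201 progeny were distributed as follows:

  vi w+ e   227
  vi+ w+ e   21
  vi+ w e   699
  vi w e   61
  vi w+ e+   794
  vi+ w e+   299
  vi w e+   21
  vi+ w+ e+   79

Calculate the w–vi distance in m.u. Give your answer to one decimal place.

8.3 m.u.

The two most frequent reciprocal classes, vi w+ e+ and vi+ w e, are the parental types, so the F1 was vi w+ e+ / vi+ w e.
The two rarest classes, vi w e+ and vi+ w+ e, are the double crossovers. Comparing them with the parentals, only the w allele has switched, so w is the middle locus and the order is vi – w – e.
Crossovers in the vi–w interval produce the single-crossover classes vi+ w+ e+ and vi w e (79 + 61 = 140) plus the double crossovers (42).
RF(vi–w) = (140 + 42) / 2201 = 182/2201 = 0.0827 → 8.3 m.u.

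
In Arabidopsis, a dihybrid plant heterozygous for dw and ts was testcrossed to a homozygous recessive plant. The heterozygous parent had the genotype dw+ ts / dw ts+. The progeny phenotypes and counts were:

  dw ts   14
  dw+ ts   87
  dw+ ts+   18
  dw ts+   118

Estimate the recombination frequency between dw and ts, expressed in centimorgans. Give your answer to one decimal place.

13.5 centimorgans

The recombinant classes are dw+ ts+ and dw ts: 18 + 14 = 32.
Recombination frequency = 32/237 = 0.1350 ≈ 13.5%, i.e. 13.5 centimorgans.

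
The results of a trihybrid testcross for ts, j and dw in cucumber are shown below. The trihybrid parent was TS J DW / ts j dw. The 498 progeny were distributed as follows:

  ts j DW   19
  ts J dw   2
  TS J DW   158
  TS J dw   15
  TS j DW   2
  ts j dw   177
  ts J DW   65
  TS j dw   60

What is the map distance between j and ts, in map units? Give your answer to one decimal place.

The two rarest classes, TS j DW and ts J dw, are the double crossovers. Comparing them with the parentals, only the j allele has switched, so j is the middle locus and the order is dw – j – ts.
Crossovers in the j–ts interval produce the single-crossover classes ts J DW and TS j dw (65 + 60 = 125) plus the double crossovers (4).
RF(j–ts) = (125 + 4) / 498 = 129/498 = 0.2590 → 25.9 map units.

25.9 map units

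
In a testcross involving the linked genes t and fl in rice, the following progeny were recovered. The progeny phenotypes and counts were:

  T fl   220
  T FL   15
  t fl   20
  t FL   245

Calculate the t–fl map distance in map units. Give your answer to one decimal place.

7.0 map units

The two most frequent classes, T fl (220) and t FL (245), are the parental types, so the F1 was T fl / t FL.
The recombinant classes are T FL and t fl: 15 + 20 = 35.
Recombination frequency = 35/500 = 0.0700 ≈ 7.0%, i.e. 7.0 map units.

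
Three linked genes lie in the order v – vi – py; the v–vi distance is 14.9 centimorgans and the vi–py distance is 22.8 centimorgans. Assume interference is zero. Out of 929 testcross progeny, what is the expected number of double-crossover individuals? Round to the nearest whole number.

Map distances give recombination frequencies of 0.149 and 0.228 for the two intervals.
With no interference, expected double-crossover frequency = 0.149 × 0.228 = 0.03397.
Expected number = 0.03397 × 929 = 31.56 ≈ 32.

32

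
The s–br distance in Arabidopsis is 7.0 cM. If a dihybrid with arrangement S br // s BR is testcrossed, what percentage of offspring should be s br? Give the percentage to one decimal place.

3.5%

A map distance of 7.0 cM corresponds to a recombination frequency of 0.070.
The F1 is S br / s BR, so s br is a recombinant gamete class with expected frequency r/2 = 0.070/2 = 0.0350.
That is 0.0350 = 3.5% of the progeny.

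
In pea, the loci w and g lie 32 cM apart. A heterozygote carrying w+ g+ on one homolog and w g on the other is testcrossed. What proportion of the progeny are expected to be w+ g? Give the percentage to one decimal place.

A map distance of 32 cM corresponds to a recombination frequency of 0.320.
The F1 is w+ g+ / w g, so w+ g is a recombinant gamete class with expected frequency r/2 = 0.320/2 = 0.1600.
That is 0.1600 = 16.0% of the progeny.

16.0%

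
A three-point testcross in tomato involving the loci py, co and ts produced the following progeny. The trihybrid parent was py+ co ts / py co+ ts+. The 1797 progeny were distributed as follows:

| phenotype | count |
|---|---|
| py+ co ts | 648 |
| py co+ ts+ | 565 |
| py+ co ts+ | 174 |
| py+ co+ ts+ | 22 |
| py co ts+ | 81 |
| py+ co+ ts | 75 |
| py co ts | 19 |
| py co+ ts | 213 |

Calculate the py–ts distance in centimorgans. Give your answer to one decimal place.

23.8 centimorgans

The two rarest classes, py co ts and py+ co+ ts+, are the double crossovers. Comparing them with the parentals, only the py allele has switched, so py is the middle locus and the order is co – py – ts.
Crossovers in the py–ts interval produce the single-crossover classes py+ co ts+ and py co+ ts (174 + 213 = 387) plus the double crossovers (41).
RF(py–ts) = (387 + 41) / 1797 = 428/1797 = 0.2382 → 23.8 centimorgans.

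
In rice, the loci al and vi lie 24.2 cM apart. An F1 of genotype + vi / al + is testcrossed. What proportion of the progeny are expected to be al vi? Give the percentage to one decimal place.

A map distance of 24.2 cM corresponds to a recombination frequency of 0.242.
The F1 is + vi / al +, so al vi is a recombinant gamete class with expected frequency r/2 = 0.242/2 = 0.1210.
That is 0.1210 = 12.1% of the progeny.

12.1%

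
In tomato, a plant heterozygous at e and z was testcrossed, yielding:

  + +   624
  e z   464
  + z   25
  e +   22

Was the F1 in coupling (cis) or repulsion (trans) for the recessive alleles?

cis

The two most frequent classes are + + (624) and e z (464); these are the parental (non-recombinant) types.
So the F1 carried + + on one chromosome and e z on the other — the recessive alleles are on the same chromosome (cis / coupling).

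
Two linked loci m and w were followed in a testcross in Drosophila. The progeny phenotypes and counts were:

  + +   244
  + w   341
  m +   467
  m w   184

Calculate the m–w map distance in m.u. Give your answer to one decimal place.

The two most frequent classes, + w (341) and m + (467), are the parental types, so the F1 was + w / m +.
The recombinant classes are + + and m w: 244 + 184 = 428.
Recombination frequency = 428/1236 = 0.3463 ≈ 34.6%, i.e. 34.6 m.u.

34.6 m.u.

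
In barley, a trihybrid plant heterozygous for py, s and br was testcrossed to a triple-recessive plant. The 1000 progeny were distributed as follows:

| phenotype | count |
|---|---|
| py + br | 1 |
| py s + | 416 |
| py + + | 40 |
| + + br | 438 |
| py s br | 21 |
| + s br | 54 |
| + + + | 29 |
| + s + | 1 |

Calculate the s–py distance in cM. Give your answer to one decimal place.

9.6 cM

The two most frequent reciprocal classes, + + br and py s +, are the parental types, so the F1 was + + br / py s +.
The two rarest classes, py + br and + s +, are the double crossovers. Comparing them with the parentals, only the py allele has switched, so py is the middle locus and the order is br – py – s.
Crossovers in the py–s interval produce the single-crossover classes + s br and py + + (54 + 40 = 94) plus the double crossovers (2).
RF(py–s) = (94 + 2) / 1000 = 96/1000 = 0.0960 → 9.6 cM.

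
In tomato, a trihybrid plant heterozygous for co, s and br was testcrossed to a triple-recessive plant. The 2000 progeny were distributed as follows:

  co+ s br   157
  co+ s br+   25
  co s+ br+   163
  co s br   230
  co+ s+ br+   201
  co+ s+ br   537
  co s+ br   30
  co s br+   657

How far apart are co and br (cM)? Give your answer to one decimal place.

24.3 cM

The two most frequent reciprocal classes, co+ s+ br and co s br+, are the parental types, so the F1 was co+ s+ br / co s br+.
The two rarest classes, co s+ br and co+ s br+, are the double crossovers. Comparing them with the parentals, only the co allele has switched, so co is the middle locus and the order is s – co – br.
Crossovers in the co–br interval produce the single-crossover classes co+ s+ br+ and co s br (201 + 230 = 431) plus the double crossovers (55).
RF(co–br) = (431 + 55) / 2000 = 486/2000 = 0.2430 → 24.3 cM.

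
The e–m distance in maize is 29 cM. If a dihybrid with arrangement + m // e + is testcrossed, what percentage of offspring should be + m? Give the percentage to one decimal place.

A map distance of 29 cM corresponds to a recombination frequency of 0.290.
The F1 is + m / e +, so + m is a parental gamete class with expected frequency (1 − r)/2 = 0.710/2 = 0.3550.
That is 0.3550 = 35.5% of the progeny.

35.5%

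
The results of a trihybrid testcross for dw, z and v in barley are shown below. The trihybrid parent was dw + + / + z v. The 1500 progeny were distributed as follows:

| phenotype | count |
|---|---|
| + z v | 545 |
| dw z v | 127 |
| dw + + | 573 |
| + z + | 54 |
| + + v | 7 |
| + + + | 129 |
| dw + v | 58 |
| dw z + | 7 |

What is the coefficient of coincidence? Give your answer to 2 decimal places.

The two rarest classes, dw z + and + + v, are the double crossovers. Comparing them with the parentals, only the z allele has switched, so z is the middle locus and the order is dw – z – v.
dw–z: (256 + 14)/1500 = 0.1800; z–v: (112 + 14)/1500 = 0.0840.
Expected DCO frequency = 0.1800 × 0.0840 ≈ 0.01512; observed = 14/1500 ≈ 0.00933.
Coefficient of coincidence = 0.00933/0.01512 ≈ 0.62.

0.62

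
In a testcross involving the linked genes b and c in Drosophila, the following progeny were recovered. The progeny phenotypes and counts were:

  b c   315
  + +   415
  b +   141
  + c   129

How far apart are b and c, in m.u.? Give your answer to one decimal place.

27.0 m.u.

The two most frequent classes, + + (415) and b c (315), are the parental types, so the F1 was + + / b c.
The recombinant classes are + c and b +: 129 + 141 = 270.
Recombination frequency = 270/1000 = 0.2700 ≈ 27.0%, i.e. 27.0 m.u.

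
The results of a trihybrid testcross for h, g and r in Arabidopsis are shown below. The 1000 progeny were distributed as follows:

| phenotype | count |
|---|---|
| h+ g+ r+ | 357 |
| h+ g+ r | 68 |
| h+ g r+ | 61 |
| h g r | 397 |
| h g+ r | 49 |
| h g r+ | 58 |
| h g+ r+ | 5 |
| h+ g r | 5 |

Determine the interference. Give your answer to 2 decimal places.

The two most frequent reciprocal classes, h g r and h+ g+ r+, are the parental types, so the F1 was h g r / h+ g+ r+.
The two rarest classes, h+ g r and h g+ r+, are the double crossovers. Comparing them with the parentals, only the h allele has switched, so h is the middle locus and the order is g – h – r.
g–h: (110 + 10)/1000 = 0.1200; h–r: (126 + 10)/1000 = 0.1360.
Expected DCO frequency = 0.1200 × 0.1360 ≈ 0.01632; observed = 10/1000 ≈ 0.01000.
Coefficient of coincidence = 0.01000/0.01632 ≈ 0.61; interference = 1 − 0.61 = 0.39.

0.39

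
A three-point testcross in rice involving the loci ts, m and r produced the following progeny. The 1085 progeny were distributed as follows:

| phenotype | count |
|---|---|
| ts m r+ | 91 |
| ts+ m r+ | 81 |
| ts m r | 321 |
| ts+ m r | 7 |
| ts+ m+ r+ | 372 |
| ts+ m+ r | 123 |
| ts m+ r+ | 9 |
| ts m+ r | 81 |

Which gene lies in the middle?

ts

The two most frequent reciprocal classes, ts m r and ts+ m+ r+, are the parental types, so the F1 was ts m r / ts+ m+ r+.
The two rarest classes, ts+ m r and ts m+ r+, are the double crossovers. Comparing them with the parentals, only the ts allele has switched, so ts is the middle locus and the order is r – ts – m.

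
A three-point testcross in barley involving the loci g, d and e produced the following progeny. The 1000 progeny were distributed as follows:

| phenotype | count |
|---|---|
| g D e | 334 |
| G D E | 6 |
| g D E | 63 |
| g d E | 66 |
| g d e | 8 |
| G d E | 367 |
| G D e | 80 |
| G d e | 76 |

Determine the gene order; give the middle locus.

The two most frequent reciprocal classes, g D e and G d E, are the parental types, so the F1 was g D e / G d E.
The two rarest classes, g d e and G D E, are the double crossovers. Comparing them with the parentals, only the d allele has switched, so d is the middle locus and the order is g – d – e.

d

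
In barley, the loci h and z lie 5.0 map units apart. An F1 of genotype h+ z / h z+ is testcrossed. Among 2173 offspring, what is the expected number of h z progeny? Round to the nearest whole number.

54

A map distance of 5.0 map units corresponds to a recombination frequency of 0.050.
The F1 is h+ z / h z+, so h z is a recombinant gamete class with expected frequency r/2 = 0.050/2 = 0.0250.
Expected number = 0.0250 × 2173 = 54.33 ≈ 54.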